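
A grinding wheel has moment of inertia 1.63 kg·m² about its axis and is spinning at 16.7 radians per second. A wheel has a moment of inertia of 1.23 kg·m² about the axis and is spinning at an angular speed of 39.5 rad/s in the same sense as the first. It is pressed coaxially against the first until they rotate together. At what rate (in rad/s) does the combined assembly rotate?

No external torque acts about the common axis, so total angular momentum is conserved.
Taking A's sense as positive: L = (1.630)(16.7) + (1.230)(39.5) = 75.81 kg·m²·rad/s.
Combined I = 1.630 + 1.230 = 2.860 kg·m².
ω_f = L / I = 75.81 / 2.860 = 26.51 rad/s.

|ω_f| ≈ 26.5 rad/s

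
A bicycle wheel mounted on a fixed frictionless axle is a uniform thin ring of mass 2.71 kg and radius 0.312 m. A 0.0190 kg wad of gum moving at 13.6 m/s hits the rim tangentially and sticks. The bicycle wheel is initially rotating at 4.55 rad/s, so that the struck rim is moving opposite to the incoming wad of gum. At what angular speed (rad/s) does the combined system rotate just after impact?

|ω_f| ≈ 4.21 rad/s

About the axle the impulsive forces during the collision are internal, so angular momentum about that axis is conserved.
I_p = (2.71)(0.312)² = 0.2638 kg·m². Taking the sense of the wad of gum's angular momentum as positive, L_{wad} = m v R = (0.0190)(13.6)(0.312) = 0.08062 kg·m²/s.
L_i = −I_p ω_p + m v R = −(0.2638)(4.55) + 0.08062 = -1.120 kg·m²/s.
After sticking, I_f = I_p + m R² = 0.2638 + (0.0190)(0.312)² = 0.2657 kg·m².
ω_f = L_i / I_f = -1.120 / 0.2657 = -4.215 rad/s.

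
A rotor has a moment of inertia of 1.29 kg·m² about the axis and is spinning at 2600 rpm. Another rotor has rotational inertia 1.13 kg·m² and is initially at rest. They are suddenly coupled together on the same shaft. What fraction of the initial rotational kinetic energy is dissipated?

fraction ≈ 0.467

The coupling torques are internal; angular momentum about the shared axis is conserved.
Taking A's sense as positive: L = (1.290)(2600) = 3354 kg·m²·rpm.
Combined I = 1.290 + 1.130 = 2.420 kg·m².
ω_f = L / I = 3354 / 2.420 = 1386 rpm.
KE_i = ½ΣIω² = 47810 J; KE_f = ½(2.420)(145.1)² = 25490 J.
Fraction dissipated = (KE_i − KE_f)/KE_i = 0.4669.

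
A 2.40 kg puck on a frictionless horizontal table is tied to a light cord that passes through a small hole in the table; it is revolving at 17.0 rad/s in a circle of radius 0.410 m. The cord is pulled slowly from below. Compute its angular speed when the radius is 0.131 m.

ω₂ ≈ 167 rad/s

The constraining force is radial, so m r² ω about the center is conserved.
ω₂ = ω₁ (r₁/r₂)² = (17.0)(0.410/0.131)² = 166.5 rad/s.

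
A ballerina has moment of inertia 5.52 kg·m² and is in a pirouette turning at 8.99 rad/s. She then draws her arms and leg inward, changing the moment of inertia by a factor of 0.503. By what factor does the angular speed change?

Angular momentum about the spin axis is conserved since the torque about it is zero.
I₂ = 0.503 × 5.52 = 2.777 kg·m².
ω₂/ω₁ = I₁/I₂ = 5.520 / 2.777 = 1.988.

ω₂/ω₁ ≈ 1.99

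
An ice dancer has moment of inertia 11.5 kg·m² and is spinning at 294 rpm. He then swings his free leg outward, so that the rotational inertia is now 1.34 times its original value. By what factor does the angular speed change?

ω₂/ω₁ ≈ 0.746

Angular momentum about the spin axis is conserved since the torque about it is zero.
I₂ = 1.34 × 11.5 = 15.41 kg·m².
ω₂/ω₁ = I₁/I₂ = 11.50 / 15.41 = 0.7463.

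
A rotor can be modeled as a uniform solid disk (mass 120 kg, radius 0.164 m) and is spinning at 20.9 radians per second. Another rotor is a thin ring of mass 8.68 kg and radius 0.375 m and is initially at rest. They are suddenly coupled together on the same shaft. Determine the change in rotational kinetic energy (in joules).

ΔKE ≈ -152 J

The coupling torques are internal; angular momentum about the shared axis is conserved.
Moments of inertia: I_A = ½(120)(0.164)² = 1.614 kg·m²; I_B = (8.68)(0.375)² = 1.221 kg·m².
Taking A's sense as positive: L = (1.614)(20.9) = 33.73 kg·m²·rad/s.
Combined I = 1.614 + 1.221 = 2.834 kg·m².
ω_f = L / I = 33.73 / 2.834 = 11.90 rad/s.
KE_i = ½ΣIω² = 352.5 J; KE_f = ½(2.834)(11.90)² = 200.7 J.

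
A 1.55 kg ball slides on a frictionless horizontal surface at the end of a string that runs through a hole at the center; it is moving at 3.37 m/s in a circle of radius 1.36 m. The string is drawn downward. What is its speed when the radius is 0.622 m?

The only horizontal force on the mass is along the cord (radial), so it exerts no torque about the hole and angular momentum m v r is conserved.
v₂ = v₁ r₁ / r₂ = (3.37)(1.36) / (0.622) = 7.368 m/s.

v₂ ≈ 7.37 m/s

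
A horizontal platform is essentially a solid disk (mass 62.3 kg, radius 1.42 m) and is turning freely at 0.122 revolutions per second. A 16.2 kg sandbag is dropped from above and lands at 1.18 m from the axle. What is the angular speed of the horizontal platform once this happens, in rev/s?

The added mass arrives with no angular momentum about the axle, and any external torque about the axle is negligible, so the system's angular momentum is conserved.
I_p = ½(62.3)(1.42)² = 62.81 kg·m².
Added inertia Σmr² = (16.2)(1.18)² = 22.56 kg·m²; I_f = 62.81 + 22.56 = 85.37 kg·m².
ω_f = I_p ω_i / I_f = (62.81)(0.122) / 85.37 = 0.08976 rev/s.

ω_f ≈ 0.0898 rev/s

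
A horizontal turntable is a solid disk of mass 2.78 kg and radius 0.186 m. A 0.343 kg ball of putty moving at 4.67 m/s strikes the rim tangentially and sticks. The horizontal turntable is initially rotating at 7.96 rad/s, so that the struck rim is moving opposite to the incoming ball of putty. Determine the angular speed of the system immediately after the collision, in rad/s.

|ω_f| ≈ 1.42 rad/s

The axle reaction passes through the axle and exerts no torque about it; angular momentum about the axle is conserved through the impact.
I_p = ½(2.78)(0.186)² = 0.04809 kg·m². Taking the sense of the ball of putty's angular momentum as positive, L_{ball} = m v R = (0.343)(4.67)(0.186) = 0.2979 kg·m²/s.
L_i = −I_p ω_p + m v R = −(0.04809)(7.96) + 0.2979 = -0.08485 kg·m²/s.
After sticking, I_f = I_p + m R² = 0.04809 + (0.343)(0.186)² = 0.05995 kg·m².
ω_f = L_i / I_f = -0.08485 / 0.05995 = -1.415 rad/s.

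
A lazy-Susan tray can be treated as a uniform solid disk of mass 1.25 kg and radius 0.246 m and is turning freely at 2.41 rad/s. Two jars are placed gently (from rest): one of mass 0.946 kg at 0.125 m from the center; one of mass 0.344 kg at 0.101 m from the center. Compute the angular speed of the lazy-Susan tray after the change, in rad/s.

The added mass arrives with no angular momentum about the center, and any external torque about the center is negligible, so the system's angular momentum is conserved.
I_p = ½(1.25)(0.246)² = 0.03782 kg·m².
Added inertia Σmr² = (0.946)(0.125)² + (0.344)(0.101)² = 0.01829 kg·m²; I_f = 0.03782 + 0.01829 = 0.05611 kg·m².
ω_f = I_p ω_i / I_f = (0.03782)(2.41) / 0.05611 = 1.624 rad/s.

ω_f ≈ 1.62 rad/s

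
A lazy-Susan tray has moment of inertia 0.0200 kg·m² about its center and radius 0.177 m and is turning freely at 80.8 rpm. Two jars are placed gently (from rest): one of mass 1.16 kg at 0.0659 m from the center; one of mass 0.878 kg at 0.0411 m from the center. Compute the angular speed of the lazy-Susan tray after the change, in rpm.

ω_f ≈ 60.9 rpm

No external torque acts about the center; L_before = L_after.
Added inertia Σmr² = (1.16)(0.0659)² + (0.878)(0.0411)² = 0.006521 kg·m²; I_f = 0.02000 + 0.006521 = 0.02652 kg·m².
ω_f = I_p ω_i / I_f = (0.02000)(80.8) / 0.02652 = 60.93 rpm.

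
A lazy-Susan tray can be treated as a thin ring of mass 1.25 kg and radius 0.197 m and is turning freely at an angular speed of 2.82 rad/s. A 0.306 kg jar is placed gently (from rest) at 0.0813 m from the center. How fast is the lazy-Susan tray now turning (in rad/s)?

ω_f ≈ 2.71 rad/s

The added mass arrives with no angular momentum about the center, and any external torque about the center is negligible, so the system's angular momentum is conserved.
I_p = (1.25)(0.197)² = 0.04851 kg·m².
Added inertia Σmr² = (0.306)(0.0813)² = 0.002023 kg·m²; I_f = 0.04851 + 0.002023 = 0.05053 kg·m².
ω_f = I_p ω_i / I_f = (0.04851)(2.82) / 0.05053 = 2.707 rad/s.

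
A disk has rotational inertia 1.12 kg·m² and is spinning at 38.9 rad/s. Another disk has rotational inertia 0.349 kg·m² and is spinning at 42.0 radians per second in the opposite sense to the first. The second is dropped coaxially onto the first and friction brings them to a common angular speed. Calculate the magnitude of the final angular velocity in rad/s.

|ω_f| ≈ 19.7 rad/s

The coupling torques are internal; angular momentum about the shared axis is conserved.
Taking A's sense as positive: L = (1.120)(38.9) − (0.3490)(42.0) = 28.91 kg·m²·rad/s.
Combined I = 1.120 + 0.3490 = 1.469 kg·m².
ω_f = L / I = 28.91 / 1.469 = 19.68 rad/s.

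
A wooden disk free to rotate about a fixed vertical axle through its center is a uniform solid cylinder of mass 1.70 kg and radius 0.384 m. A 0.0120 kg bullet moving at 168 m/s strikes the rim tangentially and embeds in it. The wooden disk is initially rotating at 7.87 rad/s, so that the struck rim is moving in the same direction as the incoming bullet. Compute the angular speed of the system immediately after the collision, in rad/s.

|ω_f| ≈ 13.9 rad/s

The axle reaction passes through the axle and exerts no torque about it; angular momentum about the axle is conserved through the impact.
I_p = ½(1.70)(0.384)² = 0.1253 kg·m². Taking the sense of the bullet's angular momentum as positive, L_{bullet} = m v R = (0.0120)(168)(0.384) = 0.7741 kg·m²/s.
L_i = +I_p ω_p + m v R = +(0.1253)(7.87) + 0.7741 = 1.761 kg·m²/s.
After sticking, I_f = I_p + m R² = 0.1253 + (0.0120)(0.384)² = 0.1271 kg·m².
ω_f = L_i / I_f = 1.761 / 0.1271 = 13.85 rad/s.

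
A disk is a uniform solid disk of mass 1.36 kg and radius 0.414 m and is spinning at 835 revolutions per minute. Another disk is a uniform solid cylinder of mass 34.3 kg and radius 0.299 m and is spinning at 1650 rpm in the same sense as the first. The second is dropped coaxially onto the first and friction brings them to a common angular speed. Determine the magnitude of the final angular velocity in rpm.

|ω_f| ≈ 1590 rpm

The coupling torques are internal; angular momentum about the shared axis is conserved.
Moments of inertia: I_A = ½(1.36)(0.414)² = 0.1165 kg·m²; I_B = ½(34.3)(0.299)² = 1.533 kg·m².
Taking A's sense as positive: L = (0.1165)(835) + (1.533)(1650) = 2627 kg·m²·rpm.
Combined I = 0.1165 + 1.533 = 1.650 kg·m².
ω_f = L / I = 2627 / 1.650 = 1592 rpm.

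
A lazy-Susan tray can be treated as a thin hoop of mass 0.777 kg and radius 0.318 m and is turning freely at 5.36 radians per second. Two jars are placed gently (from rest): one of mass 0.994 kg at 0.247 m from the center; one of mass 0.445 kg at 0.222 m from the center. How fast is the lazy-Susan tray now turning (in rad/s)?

ω_f ≈ 2.61 rad/s

No external torque acts about the center; L_before = L_after.
I_p = (0.777)(0.318)² = 0.07857 kg·m².
Added inertia Σmr² = (0.994)(0.247)² + (0.445)(0.222)² = 0.08257 kg·m²; I_f = 0.07857 + 0.08257 = 0.1611 kg·m².
ω_f = I_p ω_i / I_f = (0.07857)(5.36) / 0.1611 = 2.613 rad/s.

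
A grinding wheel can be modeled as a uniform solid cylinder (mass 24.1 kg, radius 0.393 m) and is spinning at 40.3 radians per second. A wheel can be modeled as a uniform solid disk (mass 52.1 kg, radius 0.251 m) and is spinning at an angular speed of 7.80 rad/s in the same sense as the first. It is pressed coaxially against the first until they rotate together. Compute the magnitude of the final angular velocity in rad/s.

|ω_f| ≈ 25.1 rad/s

The coupling torques are internal; angular momentum about the shared axis is conserved.
Moments of inertia: I_A = ½(24.1)(0.393)² = 1.861 kg·m²; I_B = ½(52.1)(0.251)² = 1.641 kg·m².
Taking A's sense as positive: L = (1.861)(40.3) + (1.641)(7.80) = 87.80 kg·m²·rad/s.
Combined I = 1.861 + 1.641 = 3.502 kg·m².
ω_f = L / I = 87.80 / 3.502 = 25.07 rad/s.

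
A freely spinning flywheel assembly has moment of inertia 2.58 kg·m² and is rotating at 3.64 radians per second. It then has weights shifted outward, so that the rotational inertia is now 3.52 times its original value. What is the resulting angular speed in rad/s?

Angular momentum about the spin axis is conserved since the torque about it is zero.
I₂ = 3.52 × 2.58 = 9.082 kg·m².
ω₂ = I₁ω₁ / I₂ = (2.580)(3.64 rad/s) / (9.082) = 1.034 rad/s.

ω₂ ≈ 1.03 rad/s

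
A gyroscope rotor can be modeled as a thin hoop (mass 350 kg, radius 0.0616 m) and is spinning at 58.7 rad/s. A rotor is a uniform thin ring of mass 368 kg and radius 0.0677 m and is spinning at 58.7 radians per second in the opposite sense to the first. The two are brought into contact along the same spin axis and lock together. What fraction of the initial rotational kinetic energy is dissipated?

fraction ≈ 0.986

The coupling torques are internal; angular momentum about the shared axis is conserved.
Moments of inertia: I_A = (350)(0.0616)² = 1.328 kg·m²; I_B = (368)(0.0677)² = 1.687 kg·m².
Taking A's sense as positive: L = (1.328)(58.7) − (1.687)(58.7) = -21.05 kg·m²·rad/s.
Combined I = 1.328 + 1.687 = 3.015 kg·m².
ω_f = L / I = -21.05 / 3.015 = -6.981 rad/s.
KE_i = ½ΣIω² = 5194 J; KE_f = ½(3.015)(6.981)² = 73.47 J.
Fraction dissipated = (KE_i − KE_f)/KE_i = 0.9859.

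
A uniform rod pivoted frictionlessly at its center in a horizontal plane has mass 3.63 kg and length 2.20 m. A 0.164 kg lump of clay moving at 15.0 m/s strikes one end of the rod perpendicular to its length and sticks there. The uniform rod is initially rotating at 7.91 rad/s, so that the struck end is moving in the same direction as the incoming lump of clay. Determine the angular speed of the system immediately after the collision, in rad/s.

|ω_f| ≈ 8.59 rad/s

About the pivot the impulsive forces during the collision are internal, so angular momentum about that axis is conserved.
I_p = (1/12)(3.63)(2.20)² = 1.464 kg·m². Taking the sense of the lump of clay's angular momentum as positive, L_{lump} = m v R = (0.164)(15.0)(2.20/2) = 2.706 kg·m²/s.
L_i = +I_p ω_p + m v R = +(1.464)(7.91) + 2.706 = 14.29 kg·m²/s.
After sticking, I_f = I_p + m R² = 1.464 + (0.164)(2.20/2)² = 1.663 kg·m².
ω_f = L_i / I_f = 14.29 / 1.663 = 8.593 rad/s.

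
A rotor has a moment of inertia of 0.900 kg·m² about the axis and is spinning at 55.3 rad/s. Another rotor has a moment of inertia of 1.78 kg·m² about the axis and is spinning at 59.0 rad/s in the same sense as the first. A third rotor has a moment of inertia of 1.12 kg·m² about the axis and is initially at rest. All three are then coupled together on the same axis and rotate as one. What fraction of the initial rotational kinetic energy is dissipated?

fraction ≈ 0.295

The coupling torques are internal; angular momentum about the shared axis is conserved.
Taking A's sense as positive: L = (0.9000)(55.3) + (1.780)(59.0) = 154.8 kg·m²·rad/s.
Combined I = 0.9000 + 1.780 + 1.120 = 3.800 kg·m².
ω_f = L / I = 154.8 / 3.800 = 40.73 rad/s.
KE_i = ½ΣIω² = 4474 J; KE_f = ½(3.800)(40.73)² = 3153 J.
Fraction dissipated = (KE_i − KE_f)/KE_i = 0.2954.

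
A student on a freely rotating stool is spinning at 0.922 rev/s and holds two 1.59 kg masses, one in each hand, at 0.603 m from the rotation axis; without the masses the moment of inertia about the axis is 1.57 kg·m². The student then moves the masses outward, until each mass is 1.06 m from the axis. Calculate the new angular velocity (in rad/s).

ω₂ ≈ 3.07 rad/s

With no external torque about the axis, L is conserved: I₁ω₁ = I₂ω₂.
I₁ = 1.57 + 2(1.59)(0.603)² = 2.726 kg·m²; I₂ = 1.57 + 2(1.59)(1.06)² = 5.143 kg·m².
ω₂ = I₁ω₁ / I₂ = (2.726)(0.922 rev/s) / (5.143) = 0.4887 rev/s = 3.071 rad/s.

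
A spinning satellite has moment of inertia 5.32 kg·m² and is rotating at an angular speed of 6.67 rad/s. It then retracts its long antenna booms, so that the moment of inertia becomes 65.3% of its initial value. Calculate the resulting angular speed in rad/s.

ω₂ ≈ 10.2 rad/s

Angular momentum about the spin axis is conserved since the torque about it is zero.
I₂ = 0.653 × 5.32 = 3.474 kg·m².
ω₂ = I₁ω₁ / I₂ = (5.320)(6.67 rad/s) / (3.474) = 10.21 rad/s.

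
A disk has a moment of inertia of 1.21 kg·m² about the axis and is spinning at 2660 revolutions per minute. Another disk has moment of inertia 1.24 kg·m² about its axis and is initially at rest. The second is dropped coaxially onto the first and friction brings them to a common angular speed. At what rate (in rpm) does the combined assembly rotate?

No external torque acts about the common axis, so total angular momentum is conserved.
Taking A's sense as positive: L = (1.210)(2660) = 3219 kg·m²·rpm.
Combined I = 1.210 + 1.240 = 2.450 kg·m².
ω_f = L / I = 3219 / 2.450 = 1314 rpm.

|ω_f| ≈ 1310 rpm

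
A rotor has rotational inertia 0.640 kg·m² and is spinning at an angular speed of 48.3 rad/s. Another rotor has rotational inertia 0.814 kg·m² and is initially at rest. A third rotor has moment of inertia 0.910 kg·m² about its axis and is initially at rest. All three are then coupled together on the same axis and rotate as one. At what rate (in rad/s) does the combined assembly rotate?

The coupling torques are internal; angular momentum about the shared axis is conserved.
Taking A's sense as positive: L = (0.6400)(48.3) = 30.91 kg·m²·rad/s.
Combined I = 0.6400 + 0.8140 + 0.9100 = 2.364 kg·m².
ω_f = L / I = 30.91 / 2.364 = 13.08 rad/s.

|ω_f| ≈ 13.1 rad/s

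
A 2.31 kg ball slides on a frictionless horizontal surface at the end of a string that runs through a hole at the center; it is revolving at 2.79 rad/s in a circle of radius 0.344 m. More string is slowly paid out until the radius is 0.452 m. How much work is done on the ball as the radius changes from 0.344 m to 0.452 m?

No torque about the axis ⇒ m r₁² ω₁ = m r₂² ω₂.
ω₂ = ω₁ (r₁/r₂)² = (2.79)(0.344/0.452)² = 1.616 rad/s.
W = ΔKE = ½m(v₂² − v₁²) = -0.4477 J.

W ≈ -0.448 J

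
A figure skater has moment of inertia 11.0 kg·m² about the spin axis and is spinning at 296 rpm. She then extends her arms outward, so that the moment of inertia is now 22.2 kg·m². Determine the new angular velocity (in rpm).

ω₂ ≈ 147 rpm

No external torque acts about the spin axis, so angular momentum is conserved.
ω₂ = I₁ω₁ / I₂ = (11.00)(296 rpm) / (22.20) = 146.7 rpm.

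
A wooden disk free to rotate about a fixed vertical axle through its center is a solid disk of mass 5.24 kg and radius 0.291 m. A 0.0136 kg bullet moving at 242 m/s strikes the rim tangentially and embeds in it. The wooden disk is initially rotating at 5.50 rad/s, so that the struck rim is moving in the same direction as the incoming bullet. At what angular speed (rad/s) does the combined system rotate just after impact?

About the axle the impulsive forces during the collision are internal, so angular momentum about that axis is conserved.
I_p = ½(5.24)(0.291)² = 0.2219 kg·m². Taking the sense of the bullet's angular momentum as positive, L_{bullet} = m v R = (0.0136)(242)(0.291) = 0.9577 kg·m²/s.
L_i = +I_p ω_p + m v R = +(0.2219)(5.50) + 0.9577 = 2.178 kg·m²/s.
After sticking, I_f = I_p + m R² = 0.2219 + (0.0136)(0.291)² = 0.2230 kg·m².
ω_f = L_i / I_f = 2.178 / 0.2230 = 9.766 rad/s.

|ω_f| ≈ 9.77 rad/s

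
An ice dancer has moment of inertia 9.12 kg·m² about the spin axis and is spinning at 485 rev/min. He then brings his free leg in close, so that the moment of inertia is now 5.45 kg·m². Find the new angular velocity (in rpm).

With no external torque about the axis, L is conserved: I₁ω₁ = I₂ω₂.
ω₂ = I₁ω₁ / I₂ = (9.120)(485 rpm) / (5.450) = 811.6 rpm.

ω₂ ≈ 812 rpm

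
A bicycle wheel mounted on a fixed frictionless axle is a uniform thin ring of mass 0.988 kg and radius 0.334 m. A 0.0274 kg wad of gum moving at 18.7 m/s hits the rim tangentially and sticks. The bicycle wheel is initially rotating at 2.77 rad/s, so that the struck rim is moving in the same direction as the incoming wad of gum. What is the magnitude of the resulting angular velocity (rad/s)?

|ω_f| ≈ 4.21 rad/s

About the axle the impulsive forces during the collision are internal, so angular momentum about that axis is conserved.
I_p = (0.988)(0.334)² = 0.1102 kg·m². Taking the sense of the wad of gum's angular momentum as positive, L_{wad} = m v R = (0.0274)(18.7)(0.334) = 0.1711 kg·m²/s.
L_i = +I_p ω_p + m v R = +(0.1102)(2.77) + 0.1711 = 0.4764 kg·m²/s.
After sticking, I_f = I_p + m R² = 0.1102 + (0.0274)(0.334)² = 0.1133 kg·m².
ω_f = L_i / I_f = 0.4764 / 0.1133 = 4.206 rad/s.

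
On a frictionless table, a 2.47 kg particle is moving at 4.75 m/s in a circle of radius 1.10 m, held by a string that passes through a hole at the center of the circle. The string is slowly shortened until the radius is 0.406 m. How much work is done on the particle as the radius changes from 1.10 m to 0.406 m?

W ≈ 177 J

The only horizontal force on the mass is along the cord (radial), so it exerts no torque about the hole and angular momentum m v r is conserved.
v₂ = v₁ r₁ / r₂ = (4.75)(1.10) / (0.406) = 12.87 m/s.
W = ΔKE = ½m(v₂² − v₁²) = 176.7 J.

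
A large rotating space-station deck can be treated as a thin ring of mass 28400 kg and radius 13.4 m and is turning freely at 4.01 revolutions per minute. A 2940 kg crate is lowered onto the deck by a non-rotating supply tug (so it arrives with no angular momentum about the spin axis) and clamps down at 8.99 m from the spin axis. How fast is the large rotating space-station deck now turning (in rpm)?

ω_f ≈ 3.83 rpm

The added mass arrives with no angular momentum about the spin axis, and any external torque about the spin axis is negligible, so the system's angular momentum is conserved.
I_p = (28400)(13.4)² = 5.100e+06 kg·m².
Added inertia Σmr² = (2940)(8.99)² = 2.376e+05 kg·m²; I_f = 5.100e+06 + 2.376e+05 = 5.337e+06 kg·m².
ω_f = I_p ω_i / I_f = (5.100e+06)(4.01) / 5.337e+06 = 3.831 rpm.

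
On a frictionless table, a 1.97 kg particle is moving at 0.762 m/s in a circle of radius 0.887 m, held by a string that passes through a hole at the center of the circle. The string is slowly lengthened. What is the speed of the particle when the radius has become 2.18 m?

v₂ ≈ 0.310 m/s

The only horizontal force on the mass is along the cord (radial), so it exerts no torque about the hole and angular momentum m v r is conserved.
v₂ = v₁ r₁ / r₂ = (0.762)(0.887) / (2.18) = 0.3100 m/s.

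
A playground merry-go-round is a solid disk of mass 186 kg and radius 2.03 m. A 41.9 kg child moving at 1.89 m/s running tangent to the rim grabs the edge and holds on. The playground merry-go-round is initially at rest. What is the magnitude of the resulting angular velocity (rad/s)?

|ω_f| ≈ 0.289 rad/s

The axle reaction passes through the axle and exerts no torque about it; angular momentum about the axle is conserved through the impact.
I_p = ½(186)(2.03)² = 383.2 kg·m². Taking the sense of the child's angular momentum as positive, L_{child} = m v R = (41.9)(1.89)(2.03) = 160.8 kg·m²/s.
L_i = 0 + 160.8 = 160.8 kg·m²/s.
After sticking, I_f = I_p + m R² = 383.2 + (41.9)(2.03)² = 555.9 kg·m².
ω_f = L_i / I_f = 160.8 / 555.9 = 0.2892 rad/s.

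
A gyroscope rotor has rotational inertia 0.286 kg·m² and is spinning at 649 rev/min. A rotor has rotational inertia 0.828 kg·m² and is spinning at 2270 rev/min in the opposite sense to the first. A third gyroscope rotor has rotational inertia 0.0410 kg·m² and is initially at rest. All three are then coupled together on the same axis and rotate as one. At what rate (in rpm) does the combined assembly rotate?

The coupling torques are internal; angular momentum about the shared axis is conserved.
Taking A's sense as positive: L = (0.2860)(649) − (0.8280)(2270) = -1694 kg·m²·rpm.
Combined I = 0.2860 + 0.8280 + 0.04100 = 1.155 kg·m².
ω_f = L / I = -1694 / 1.155 = -1467 rpm.

|ω_f| ≈ 1470 rpm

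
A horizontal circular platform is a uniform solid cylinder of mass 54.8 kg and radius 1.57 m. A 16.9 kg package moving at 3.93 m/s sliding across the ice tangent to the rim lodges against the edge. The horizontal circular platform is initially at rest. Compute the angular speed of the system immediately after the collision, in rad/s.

The axle reaction passes through the central axle and exerts no torque about it; angular momentum about the central axle is conserved through the impact.
I_p = ½(54.8)(1.57)² = 67.54 kg·m². Taking the sense of the package's angular momentum as positive, L_{package} = m v R = (16.9)(3.93)(1.57) = 104.3 kg·m²/s.
L_i = 0 + 104.3 = 104.3 kg·m²/s.
After sticking, I_f = I_p + m R² = 67.54 + (16.9)(1.57)² = 109.2 kg·m².
ω_f = L_i / I_f = 104.3 / 109.2 = 0.9549 rad/s.

|ω_f| ≈ 0.955 rad/s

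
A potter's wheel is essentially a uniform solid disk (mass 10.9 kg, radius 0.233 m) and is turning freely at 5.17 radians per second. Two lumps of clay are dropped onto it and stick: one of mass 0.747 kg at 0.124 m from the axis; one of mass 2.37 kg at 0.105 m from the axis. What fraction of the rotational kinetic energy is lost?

fraction ≈ 0.113

The added mass arrives with no angular momentum about the axis, and any external torque about the axis is negligible, so the system's angular momentum is conserved.
I_p = ½(10.9)(0.233)² = 0.2959 kg·m².
Added inertia Σmr² = (0.747)(0.124)² + (2.37)(0.105)² = 0.03762 kg·m²; I_f = 0.2959 + 0.03762 = 0.3335 kg·m².
ω_f = I_p ω_i / I_f = (0.2959)(5.17) / 0.3335 = 4.587 rad/s.
KE_i = ½(0.2959)(5.170 rad/s)² = 3.954 J; KE_f = ½(0.3335)(4.587)² = 3.508 J.
Fraction lost = 0.1128.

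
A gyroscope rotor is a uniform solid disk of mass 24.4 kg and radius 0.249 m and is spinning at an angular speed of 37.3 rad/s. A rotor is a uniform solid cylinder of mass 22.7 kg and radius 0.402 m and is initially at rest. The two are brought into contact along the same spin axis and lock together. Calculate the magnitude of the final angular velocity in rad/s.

|ω_f| ≈ 10.9 rad/s

No external torque acts about the common axis, so total angular momentum is conserved.
Moments of inertia: I_A = ½(24.4)(0.249)² = 0.7564 kg·m²; I_B = ½(22.7)(0.402)² = 1.834 kg·m².
Taking A's sense as positive: L = (0.7564)(37.3) = 28.21 kg·m²·rad/s.
Combined I = 0.7564 + 1.834 = 2.591 kg·m².
ω_f = L / I = 28.21 / 2.591 = 10.89 rad/s.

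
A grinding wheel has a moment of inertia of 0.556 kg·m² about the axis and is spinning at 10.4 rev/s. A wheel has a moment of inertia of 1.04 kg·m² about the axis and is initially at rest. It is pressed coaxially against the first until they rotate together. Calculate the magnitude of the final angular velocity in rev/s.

The coupling torques are internal; angular momentum about the shared axis is conserved.
Taking A's sense as positive: L = (0.5560)(10.4) = 5.782 kg·m²·rev/s.
Combined I = 0.5560 + 1.040 = 1.596 kg·m².
ω_f = L / I = 5.782 / 1.596 = 3.623 rev/s.

|ω_f| ≈ 3.62 rev/s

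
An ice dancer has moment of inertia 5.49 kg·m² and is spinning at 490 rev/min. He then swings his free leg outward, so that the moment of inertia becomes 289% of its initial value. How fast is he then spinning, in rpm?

No external torque acts about the spin axis, so angular momentum is conserved.
I₂ = 2.89 × 5.49 = 15.87 kg·m².
ω₂ = I₁ω₁ / I₂ = (5.490)(490 rpm) / (15.87) = 169.6 rpm.

ω₂ ≈ 170 rpm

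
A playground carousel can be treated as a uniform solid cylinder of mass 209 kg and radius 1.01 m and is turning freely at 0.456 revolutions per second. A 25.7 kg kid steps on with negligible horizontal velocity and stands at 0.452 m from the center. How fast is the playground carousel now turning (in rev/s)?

The added mass arrives with no angular momentum about the center, and any external torque about the center is negligible, so the system's angular momentum is conserved.
I_p = ½(209)(1.01)² = 106.6 kg·m².
Added inertia Σmr² = (25.7)(0.452)² = 5.251 kg·m²; I_f = 106.6 + 5.251 = 111.9 kg·m².
ω_f = I_p ω_i / I_f = (106.6)(0.456) / 111.9 = 0.4346 rev/s.

ω_f ≈ 0.435 rev/s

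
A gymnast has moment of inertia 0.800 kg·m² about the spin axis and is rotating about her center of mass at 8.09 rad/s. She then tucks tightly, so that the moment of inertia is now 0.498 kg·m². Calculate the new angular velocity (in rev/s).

Angular momentum about the spin axis is conserved since the torque about it is zero.
ω₂ = I₁ω₁ / I₂ = (0.8000)(8.09 rad/s) / (0.4980) = 13.00 rad/s = 2.068 rev/s.

ω₂ ≈ 2.07 rev/s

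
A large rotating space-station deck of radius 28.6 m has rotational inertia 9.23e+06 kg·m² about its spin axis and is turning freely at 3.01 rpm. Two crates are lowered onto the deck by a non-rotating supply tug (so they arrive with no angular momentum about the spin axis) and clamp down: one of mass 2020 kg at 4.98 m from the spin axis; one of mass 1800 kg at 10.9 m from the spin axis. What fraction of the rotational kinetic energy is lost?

fraction ≈ 0.0278

No external torque acts about the spin axis; L_before = L_after.
Added inertia Σmr² = (2020)(4.98)² + (1800)(10.9)² = 2.640e+05 kg·m²; I_f = 9.230e+06 + 2.640e+05 = 9.494e+06 kg·m².
ω_f = I_p ω_i / I_f = (9.230e+06)(3.01) / 9.494e+06 = 2.926 rpm.
KE_i = ½(9.230e+06)(0.3152 rad/s)² = 4.585e+05 J; KE_f = ½(9.494e+06)(0.3064)² = 4.458e+05 J.
Fraction lost = 0.02780.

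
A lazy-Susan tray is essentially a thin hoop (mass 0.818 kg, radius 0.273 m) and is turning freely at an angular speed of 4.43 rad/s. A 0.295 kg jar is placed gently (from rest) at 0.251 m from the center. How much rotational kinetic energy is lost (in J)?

energy lost ≈ 0.140 J

No external torque acts about the center; L_before = L_after.
I_p = (0.818)(0.273)² = 0.06096 kg·m².
Added inertia Σmr² = (0.295)(0.251)² = 0.01859 kg·m²; I_f = 0.06096 + 0.01859 = 0.07955 kg·m².
ω_f = I_p ω_i / I_f = (0.06096)(4.43) / 0.07955 = 3.395 rad/s.
KE_i = ½(0.06096)(4.430 rad/s)² = 0.5982 J; KE_f = ½(0.07955)(3.395)² = 0.4585 J.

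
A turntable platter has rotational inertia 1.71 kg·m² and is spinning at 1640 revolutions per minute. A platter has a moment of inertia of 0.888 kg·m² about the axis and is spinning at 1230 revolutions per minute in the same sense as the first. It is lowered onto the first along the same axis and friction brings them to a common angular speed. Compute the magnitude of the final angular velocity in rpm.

The coupling torques are internal; angular momentum about the shared axis is conserved.
Taking A's sense as positive: L = (1.710)(1640) + (0.8880)(1230) = 3897 kg·m²·rpm.
Combined I = 1.710 + 0.8880 = 2.598 kg·m².
ω_f = L / I = 3897 / 2.598 = 1500 rpm.

|ω_f| ≈ 1500 rpm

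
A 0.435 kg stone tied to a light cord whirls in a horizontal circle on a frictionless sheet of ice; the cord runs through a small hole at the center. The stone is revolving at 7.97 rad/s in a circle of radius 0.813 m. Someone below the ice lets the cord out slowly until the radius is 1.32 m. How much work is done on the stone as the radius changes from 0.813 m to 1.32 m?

No torque about the axis ⇒ m r₁² ω₁ = m r₂² ω₂.
ω₂ = ω₁ (r₁/r₂)² = (7.97)(0.813/1.32)² = 3.023 rad/s.
W = ΔKE = ½m(v₂² − v₁²) = -5.668 J.

W ≈ -5.67 J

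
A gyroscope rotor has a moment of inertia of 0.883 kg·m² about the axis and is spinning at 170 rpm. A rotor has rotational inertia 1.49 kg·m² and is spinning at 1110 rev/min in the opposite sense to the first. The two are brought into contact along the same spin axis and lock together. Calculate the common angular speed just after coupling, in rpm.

The coupling torques are internal; angular momentum about the shared axis is conserved.
Taking A's sense as positive: L = (0.8830)(170) − (1.490)(1110) = -1504 kg·m²·rpm.
Combined I = 0.8830 + 1.490 = 2.373 kg·m².
ω_f = L / I = -1504 / 2.373 = -633.7 rpm.

|ω_f| ≈ 634 rpm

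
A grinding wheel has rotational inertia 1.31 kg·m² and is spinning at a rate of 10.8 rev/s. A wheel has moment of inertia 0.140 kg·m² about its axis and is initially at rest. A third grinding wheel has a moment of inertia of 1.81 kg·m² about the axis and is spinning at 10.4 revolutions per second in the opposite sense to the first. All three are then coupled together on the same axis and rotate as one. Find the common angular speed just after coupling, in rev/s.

|ω_f| ≈ 1.43 rev/s

The coupling torques are internal; angular momentum about the shared axis is conserved.
Taking A's sense as positive: L = (1.310)(10.8) − (1.810)(10.4) = -4.676 kg·m²·rev/s.
Combined I = 1.310 + 0.1400 + 1.810 = 3.260 kg·m².
ω_f = L / I = -4.676 / 3.260 = -1.434 rev/s.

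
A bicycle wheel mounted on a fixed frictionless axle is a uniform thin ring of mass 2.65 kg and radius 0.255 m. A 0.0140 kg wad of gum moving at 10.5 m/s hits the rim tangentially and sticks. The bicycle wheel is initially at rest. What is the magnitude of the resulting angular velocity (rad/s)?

About the axle the impulsive forces during the collision are internal, so angular momentum about that axis is conserved.
I_p = (2.65)(0.255)² = 0.1723 kg·m². Taking the sense of the wad of gum's angular momentum as positive, L_{wad} = m v R = (0.0140)(10.5)(0.255) = 0.03748 kg·m²/s.
L_i = 0 + 0.03748 = 0.03748 kg·m²/s.
After sticking, I_f = I_p + m R² = 0.1723 + (0.0140)(0.255)² = 0.1732 kg·m².
ω_f = L_i / I_f = 0.03748 / 0.1732 = 0.2164 rad/s.

|ω_f| ≈ 0.216 rad/s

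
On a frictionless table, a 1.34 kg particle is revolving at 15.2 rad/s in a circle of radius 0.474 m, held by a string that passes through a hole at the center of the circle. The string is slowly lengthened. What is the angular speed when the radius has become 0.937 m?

ω₂ ≈ 3.89 rad/s

No torque about the axis ⇒ m r₁² ω₁ = m r₂² ω₂.
ω₂ = ω₁ (r₁/r₂)² = (15.2)(0.474/0.937)² = 3.890 rad/s.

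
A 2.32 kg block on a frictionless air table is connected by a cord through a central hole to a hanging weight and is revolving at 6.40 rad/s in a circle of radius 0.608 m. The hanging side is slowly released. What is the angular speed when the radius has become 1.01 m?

ω₂ ≈ 2.32 rad/s

No torque about the axis ⇒ m r₁² ω₁ = m r₂² ω₂.
ω₂ = ω₁ (r₁/r₂)² = (6.40)(0.608/1.01)² = 2.319 rad/s.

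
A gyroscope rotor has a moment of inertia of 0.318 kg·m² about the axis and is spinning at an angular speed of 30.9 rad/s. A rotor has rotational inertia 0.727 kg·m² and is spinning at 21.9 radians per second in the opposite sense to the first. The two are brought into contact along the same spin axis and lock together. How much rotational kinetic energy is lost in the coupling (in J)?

No external torque acts about the common axis, so total angular momentum is conserved.
Taking A's sense as positive: L = (0.3180)(30.9) − (0.7270)(21.9) = -6.095 kg·m²·rad/s.
Combined I = 0.3180 + 0.7270 = 1.045 kg·m².
ω_f = L / I = -6.095 / 1.045 = -5.833 rad/s.
KE_i = ½ΣIω² = 326.2 J; KE_f = ½(1.045)(5.833)² = 17.78 J.

ΔKE lost ≈ 308 J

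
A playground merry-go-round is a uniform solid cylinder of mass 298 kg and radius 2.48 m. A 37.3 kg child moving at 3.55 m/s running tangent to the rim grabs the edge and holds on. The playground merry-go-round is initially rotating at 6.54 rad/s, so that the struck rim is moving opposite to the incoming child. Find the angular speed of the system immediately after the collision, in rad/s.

|ω_f| ≈ 4.94 rad/s

The axle reaction passes through the axle and exerts no torque about it; angular momentum about the axle is conserved through the impact.
I_p = ½(298)(2.48)² = 916.4 kg·m². Taking the sense of the child's angular momentum as positive, L_{child} = m v R = (37.3)(3.55)(2.48) = 328.4 kg·m²/s.
L_i = −I_p ω_p + m v R = −(916.4)(6.54) + 328.4 = -5665 kg·m²/s.
After sticking, I_f = I_p + m R² = 916.4 + (37.3)(2.48)² = 1146 kg·m².
ω_f = L_i / I_f = -5665 / 1146 = -4.944 rad/s.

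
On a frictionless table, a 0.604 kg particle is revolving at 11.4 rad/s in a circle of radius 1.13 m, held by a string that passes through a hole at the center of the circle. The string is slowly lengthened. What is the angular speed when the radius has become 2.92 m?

The constraining force is radial, so m r² ω about the center is conserved.
ω₂ = ω₁ (r₁/r₂)² = (11.4)(1.13/2.92)² = 1.707 rad/s.

ω₂ ≈ 1.71 rad/s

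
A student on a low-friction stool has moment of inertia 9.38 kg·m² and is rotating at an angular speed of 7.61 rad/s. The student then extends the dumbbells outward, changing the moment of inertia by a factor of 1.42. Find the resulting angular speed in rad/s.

ω₂ ≈ 5.36 rad/s

With no external torque about the axis, L is conserved: I₁ω₁ = I₂ω₂.
I₂ = 1.42 × 9.38 = 13.32 kg·m².
ω₂ = I₁ω₁ / I₂ = (9.380)(7.61 rad/s) / (13.32) = 5.359 rad/s.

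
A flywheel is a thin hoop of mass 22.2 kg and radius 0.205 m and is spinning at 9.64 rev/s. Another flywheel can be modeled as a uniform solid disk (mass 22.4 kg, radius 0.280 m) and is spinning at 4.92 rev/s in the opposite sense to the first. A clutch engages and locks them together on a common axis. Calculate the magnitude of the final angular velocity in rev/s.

|ω_f| ≈ 2.58 rev/s

The coupling torques are internal; angular momentum about the shared axis is conserved.
Moments of inertia: I_A = (22.2)(0.205)² = 0.9330 kg·m²; I_B = ½(22.4)(0.280)² = 0.8781 kg·m².
Taking A's sense as positive: L = (0.9330)(9.64) − (0.8781)(4.92) = 4.674 kg·m²·rev/s.
Combined I = 0.9330 + 0.8781 = 1.811 kg·m².
ω_f = L / I = 4.674 / 1.811 = 2.581 rev/s.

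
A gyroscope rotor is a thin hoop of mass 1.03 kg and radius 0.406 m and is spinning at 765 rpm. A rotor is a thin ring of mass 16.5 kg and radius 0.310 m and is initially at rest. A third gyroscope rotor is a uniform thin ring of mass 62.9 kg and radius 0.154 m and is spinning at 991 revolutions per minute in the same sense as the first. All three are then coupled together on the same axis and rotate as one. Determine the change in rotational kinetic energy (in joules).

ΔKE ≈ -4210 J

The coupling torques are internal; angular momentum about the shared axis is conserved.
Moments of inertia: I_A = (1.03)(0.406)² = 0.1698 kg·m²; I_B = (16.5)(0.310)² = 1.586 kg·m²; I_C = (62.9)(0.154)² = 1.492 kg·m².
Taking A's sense as positive: L = (0.1698)(765) + (1.492)(991) = 1608 kg·m²·rpm.
Combined I = 0.1698 + 1.586 + 1.492 = 3.247 kg·m².
ω_f = L / I = 1608 / 3.247 = 495.3 rpm.
KE_i = ½ΣIω² = 8578 J; KE_f = ½(3.247)(51.86)² = 4367 J.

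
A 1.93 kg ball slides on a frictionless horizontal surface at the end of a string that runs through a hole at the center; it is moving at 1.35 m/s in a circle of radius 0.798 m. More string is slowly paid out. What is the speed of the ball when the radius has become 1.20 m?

The only horizontal force on the mass is along the cord (radial), so it exerts no torque about the hole and angular momentum m v r is conserved.
v₂ = v₁ r₁ / r₂ = (1.35)(0.798) / (1.20) = 0.8978 m/s.

v₂ ≈ 0.898 m/s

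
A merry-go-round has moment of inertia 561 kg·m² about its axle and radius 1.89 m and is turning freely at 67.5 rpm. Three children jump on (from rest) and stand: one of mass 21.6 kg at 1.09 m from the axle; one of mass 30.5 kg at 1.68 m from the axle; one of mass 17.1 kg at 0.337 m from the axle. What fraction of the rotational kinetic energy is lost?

fraction ≈ 0.169

No external torque acts about the axle; L_before = L_after.
Added inertia Σmr² = (21.6)(1.09)² + (30.5)(1.68)² + (17.1)(0.337)² = 113.7 kg·m²; I_f = 561.0 + 113.7 = 674.7 kg·m².
ω_f = I_p ω_i / I_f = (561.0)(67.5) / 674.7 = 56.13 rpm.
KE_i = ½(561.0)(7.069 rad/s)² = 14020 J; KE_f = ½(674.7)(5.877)² = 11650 J.
Fraction lost = 0.1685.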